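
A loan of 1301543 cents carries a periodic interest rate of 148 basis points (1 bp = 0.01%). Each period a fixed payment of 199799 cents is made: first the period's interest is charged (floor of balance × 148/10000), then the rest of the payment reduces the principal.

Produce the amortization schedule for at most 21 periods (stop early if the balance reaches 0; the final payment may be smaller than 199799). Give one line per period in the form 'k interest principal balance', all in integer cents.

1 19262 180537 1121006
2 16590 183209 937797
3 13879 185920 751877
4 11127 188672 563205
5 8335 191464 371741
6 5501 194298 177443
7 2626 177443 0

1. interest=⌊1301543·148/10000⌋=19262; principal=199799-19262=180537; balance=1301543-180537=1121006
2. interest=⌊1121006·148/10000⌋=16590; principal=199799-16590=183209; balance=1121006-183209=937797
3. interest=⌊937797·148/10000⌋=13879; principal=199799-13879=185920; balance=937797-185920=751877
4. interest=⌊751877·148/10000⌋=11127; principal=199799-11127=188672; balance=751877-188672=563205
5. interest=⌊563205·148/10000⌋=8335; principal=199799-8335=191464; balance=563205-191464=371741
6. interest=⌊371741·148/10000⌋=5501; principal=199799-5501=194298; balance=371741-194298=177443
7. interest=⌊177443·148/10000⌋=2626; principal=min(199799-2626,177443)=177443; balance=177443-177443=0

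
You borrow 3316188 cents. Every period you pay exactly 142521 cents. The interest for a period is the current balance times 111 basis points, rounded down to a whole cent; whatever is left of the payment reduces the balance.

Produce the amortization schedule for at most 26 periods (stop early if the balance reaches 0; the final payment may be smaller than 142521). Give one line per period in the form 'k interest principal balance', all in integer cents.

1 36809 105712 3210476
2 35636 106885 3103591
3 34449 108072 2995519
4 33250 109271 2886248
5 32037 110484 2775764
6 30810 111711 2664053
7 29570 112951 2551102
8 28317 114204 2436898
9 27049 115472 2321426
10 25767 116754 2204672
11 24471 118050 2086622
12 23161 119360 1967262
13 21836 120685 1846577
14 20497 122024 1724553
15 19142 123379 1601174
16 17773 124748 1476426
17 16388 126133 1350293
18 14988 127533 1222760
19 13572 128949 1093811
20 12141 130380 963431
21 10694 131827 831604
22 9230 133291 698313
23 7751 134770 563543
24 6255 136266 427277
25 4742 137779 289498
26 3213 139308 150190

1. interest=⌊3316188·111/10000⌋=36809; principal=142521-36809=105712; balance=3316188-105712=3210476
2. interest=⌊3210476·111/10000⌋=35636; principal=142521-35636=106885; balance=3210476-106885=3103591
3. interest=⌊3103591·111/10000⌋=34449; principal=142521-34449=108072; balance=3103591-108072=2995519
4. interest=⌊2995519·111/10000⌋=33250; principal=142521-33250=109271; balance=2995519-109271=2886248
5. interest=⌊2886248·111/10000⌋=32037; principal=142521-32037=110484; balance=2886248-110484=2775764
6. interest=⌊2775764·111/10000⌋=30810; principal=142521-30810=111711; balance=2775764-111711=2664053
7. interest=⌊2664053·111/10000⌋=29570; principal=142521-29570=112951; balance=2664053-112951=2551102
8. interest=⌊2551102·111/10000⌋=28317; principal=142521-28317=114204; balance=2551102-114204=2436898
9. interest=⌊2436898·111/10000⌋=27049; principal=142521-27049=115472; balance=2436898-115472=2321426
10. interest=⌊2321426·111/10000⌋=25767; principal=142521-25767=116754; balance=2321426-116754=2204672
11. interest=⌊2204672·111/10000⌋=24471; principal=142521-24471=118050; balance=2204672-118050=2086622
12. interest=⌊2086622·111/10000⌋=23161; principal=142521-23161=119360; balance=2086622-119360=1967262
13. interest=⌊1967262·111/10000⌋=21836; principal=142521-21836=120685; balance=1967262-120685=1846577
14. interest=⌊1846577·111/10000⌋=20497; principal=142521-20497=122024; balance=1846577-122024=1724553
15. interest=⌊1724553·111/10000⌋=19142; principal=142521-19142=123379; balance=1724553-123379=1601174
16. interest=⌊1601174·111/10000⌋=17773; principal=142521-17773=124748; balance=1601174-124748=1476426
17. interest=⌊1476426·111/10000⌋=16388; principal=142521-16388=126133; balance=1476426-126133=1350293
18. interest=⌊1350293·111/10000⌋=14988; principal=142521-14988=127533; balance=1350293-127533=1222760
19. interest=⌊1222760·111/10000⌋=13572; principal=142521-13572=128949; balance=1222760-128949=1093811
20. interest=⌊1093811·111/10000⌋=12141; principal=142521-12141=130380; balance=1093811-130380=963431
21. interest=⌊963431·111/10000⌋=10694; principal=142521-10694=131827; balance=963431-131827=831604
22. interest=⌊831604·111/10000⌋=9230; principal=142521-9230=133291; balance=831604-133291=698313
23. interest=⌊698313·111/10000⌋=7751; principal=142521-7751=134770; balance=698313-134770=563543
24. interest=⌊563543·111/10000⌋=6255; principal=142521-6255=136266; balance=563543-136266=427277
25. interest=⌊427277·111/10000⌋=4742; principal=142521-4742=137779; balance=427277-137779=289498
26. interest=⌊289498·111/10000⌋=3213; principal=142521-3213=139308; balance=289498-139308=150190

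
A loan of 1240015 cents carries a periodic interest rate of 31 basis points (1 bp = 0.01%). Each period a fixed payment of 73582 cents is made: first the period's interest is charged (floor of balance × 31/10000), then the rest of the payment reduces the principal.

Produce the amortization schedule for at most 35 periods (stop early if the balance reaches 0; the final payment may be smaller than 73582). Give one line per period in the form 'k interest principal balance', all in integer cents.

1 3844 69738 1170277
2 3627 69955 1100322
3 3410 70172 1030150
4 3193 70389 959761
5 2975 70607 889154
6 2756 70826 818328
7 2536 71046 747282
8 2316 71266 676016
9 2095 71487 604529
10 1874 71708 532821
11 1651 71931 460890
12 1428 72154 388736
13 1205 72377 316359
14 980 72602 243757
15 755 72827 170930
16 529 73053 97877
17 303 73279 24598
18 76 24598 0

1. interest=⌊1240015·31/10000⌋=3844; principal=73582-3844=69738; balance=1240015-69738=1170277
2. interest=⌊1170277·31/10000⌋=3627; principal=73582-3627=69955; balance=1170277-69955=1100322
3. interest=⌊1100322·31/10000⌋=3410; principal=73582-3410=70172; balance=1100322-70172=1030150
4. interest=⌊1030150·31/10000⌋=3193; principal=73582-3193=70389; balance=1030150-70389=959761
5. interest=⌊959761·31/10000⌋=2975; principal=73582-2975=70607; balance=959761-70607=889154
6. interest=⌊889154·31/10000⌋=2756; principal=73582-2756=70826; balance=889154-70826=818328
7. interest=⌊818328·31/10000⌋=2536; principal=73582-2536=71046; balance=818328-71046=747282
8. interest=⌊747282·31/10000⌋=2316; principal=73582-2316=71266; balance=747282-71266=676016
9. interest=⌊676016·31/10000⌋=2095; principal=73582-2095=71487; balance=676016-71487=604529
10. interest=⌊604529·31/10000⌋=1874; principal=73582-1874=71708; balance=604529-71708=532821
11. interest=⌊532821·31/10000⌋=1651; principal=73582-1651=71931; balance=532821-71931=460890
12. interest=⌊460890·31/10000⌋=1428; principal=73582-1428=72154; balance=460890-72154=388736
13. interest=⌊388736·31/10000⌋=1205; principal=73582-1205=72377; balance=388736-72377=316359
14. interest=⌊316359·31/10000⌋=980; principal=73582-980=72602; balance=316359-72602=243757
15. interest=⌊243757·31/10000⌋=755; principal=73582-755=72827; balance=243757-72827=170930
16. interest=⌊170930·31/10000⌋=529; principal=73582-529=73053; balance=170930-73053=97877
17. interest=⌊97877·31/10000⌋=303; principal=73582-303=73279; balance=97877-73279=24598
18. interest=⌊24598·31/10000⌋=76; principal=min(73582-76,24598)=24598; balance=24598-24598=0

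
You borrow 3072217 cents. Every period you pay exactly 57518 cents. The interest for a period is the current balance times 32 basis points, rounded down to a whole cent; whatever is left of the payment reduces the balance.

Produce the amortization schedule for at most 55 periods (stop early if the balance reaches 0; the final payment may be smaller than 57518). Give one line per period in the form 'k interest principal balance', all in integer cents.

1. interest=⌊3072217·32/10000⌋=9831; principal=57518-9831=47687; balance=3072217-47687=3024530
2. interest=⌊3024530·32/10000⌋=9678; principal=57518-9678=47840; balance=3024530-47840=2976690
3. interest=⌊2976690·32/10000⌋=9525; principal=57518-9525=47993; balance=2976690-47993=2928697
4. interest=⌊2928697·32/10000⌋=9371; principal=57518-9371=48147; balance=2928697-48147=2880550
5. interest=⌊2880550·32/10000⌋=9217; principal=57518-9217=48301; balance=2880550-48301=2832249
6. interest=⌊2832249·32/10000⌋=9063; principal=57518-9063=48455; balance=2832249-48455=2783794
7. interest=⌊2783794·32/10000⌋=8908; principal=57518-8908=48610; balance=2783794-48610=2735184
8. interest=⌊2735184·32/10000⌋=8752; principal=57518-8752=48766; balance=2735184-48766=2686418
9. interest=⌊2686418·32/10000⌋=8596; principal=57518-8596=48922; balance=2686418-48922=2637496
10. interest=⌊2637496·32/10000⌋=8439; principal=57518-8439=49079; balance=2637496-49079=2588417
11. interest=⌊2588417·32/10000⌋=8282; principal=57518-8282=49236; balance=2588417-49236=2539181
12. interest=⌊2539181·32/10000⌋=8125; principal=57518-8125=49393; balance=2539181-49393=2489788
13. interest=⌊2489788·32/10000⌋=7967; principal=57518-7967=49551; balance=2489788-49551=2440237
14. interest=⌊2440237·32/10000⌋=7808; principal=57518-7808=49710; balance=2440237-49710=2390527
15. interest=⌊2390527·32/10000⌋=7649; principal=57518-7649=49869; balance=2390527-49869=2340658
16. interest=⌊2340658·32/10000⌋=7490; principal=57518-7490=50028; balance=2340658-50028=2290630
17. interest=⌊2290630·32/10000⌋=7330; principal=57518-7330=50188; balance=2290630-50188=2240442
18. interest=⌊2240442·32/10000⌋=7169; principal=57518-7169=50349; balance=2240442-50349=2190093
19. interest=⌊2190093·32/10000⌋=7008; principal=57518-7008=50510; balance=2190093-50510=2139583
20. interest=⌊2139583·32/10000⌋=6846; principal=57518-6846=50672; balance=2139583-50672=2088911
21. interest=⌊2088911·32/10000⌋=6684; principal=57518-6684=50834; balance=2088911-50834=2038077
22. interest=⌊2038077·32/10000⌋=6521; principal=57518-6521=50997; balance=2038077-50997=1987080
23. interest=⌊1987080·32/10000⌋=6358; principal=57518-6358=51160; balance=1987080-51160=1935920
24. interest=⌊1935920·32/10000⌋=6194; principal=57518-6194=51324; balance=1935920-51324=1884596
25. interest=⌊1884596·32/10000⌋=6030; principal=57518-6030=51488; balance=1884596-51488=1833108
26. interest=⌊1833108·32/10000⌋=5865; principal=57518-5865=51653; balance=1833108-51653=1781455
27. interest=⌊1781455·32/10000⌋=5700; principal=57518-5700=51818; balance=1781455-51818=1729637
28. interest=⌊1729637·32/10000⌋=5534; principal=57518-5534=51984; balance=1729637-51984=1677653
29. interest=⌊1677653·32/10000⌋=5368; principal=57518-5368=52150; balance=1677653-52150=1625503
30. interest=⌊1625503·32/10000⌋=5201; principal=57518-5201=52317; balance=1625503-52317=1573186
31. interest=⌊1573186·32/10000⌋=5034; principal=57518-5034=52484; balance=1573186-52484=1520702
32. interest=⌊1520702·32/10000⌋=4866; principal=57518-4866=52652; balance=1520702-52652=1468050
33. interest=⌊1468050·32/10000⌋=4697; principal=57518-4697=52821; balance=1468050-52821=1415229
34. interest=⌊1415229·32/10000⌋=4528; principal=57518-4528=52990; balance=1415229-52990=1362239
35. interest=⌊1362239·32/10000⌋=4359; principal=57518-4359=53159; balance=1362239-53159=1309080
36. interest=⌊1309080·32/10000⌋=4189; principal=57518-4189=53329; balance=1309080-53329=1255751
37. interest=⌊1255751·32/10000⌋=4018; principal=57518-4018=53500; balance=1255751-53500=1202251
38. interest=⌊1202251·32/10000⌋=3847; principal=57518-3847=53671; balance=1202251-53671=1148580
39. interest=⌊1148580·32/10000⌋=3675; principal=57518-3675=53843; balance=1148580-53843=1094737
40. interest=⌊1094737·32/10000⌋=3503; principal=57518-3503=54015; balance=1094737-54015=1040722
41. interest=⌊1040722·32/10000⌋=3330; principal=57518-3330=54188; balance=1040722-54188=986534
42. interest=⌊986534·32/10000⌋=3156; principal=57518-3156=54362; balance=986534-54362=932172
43. interest=⌊932172·32/10000⌋=2982; principal=57518-2982=54536; balance=932172-54536=877636
44. interest=⌊877636·32/10000⌋=2808; principal=57518-2808=54710; balance=877636-54710=822926
45. interest=⌊822926·32/10000⌋=2633; principal=57518-2633=54885; balance=822926-54885=768041
46. interest=⌊768041·32/10000⌋=2457; principal=57518-2457=55061; balance=768041-55061=712980
47. interest=⌊712980·32/10000⌋=2281; principal=57518-2281=55237; balance=712980-55237=657743
48. interest=⌊657743·32/10000⌋=2104; principal=57518-2104=55414; balance=657743-55414=602329
49. interest=⌊602329·32/10000⌋=1927; principal=57518-1927=55591; balance=602329-55591=546738
50. interest=⌊546738·32/10000⌋=1749; principal=57518-1749=55769; balance=546738-55769=490969
51. interest=⌊490969·32/10000⌋=1571; principal=57518-1571=55947; balance=490969-55947=435022
52. interest=⌊435022·32/10000⌋=1392; principal=57518-1392=56126; balance=435022-56126=378896
53. interest=⌊378896·32/10000⌋=1212; principal=57518-1212=56306; balance=378896-56306=322590
54. interest=⌊322590·32/10000⌋=1032; principal=57518-1032=56486; balance=322590-56486=266104
55. interest=⌊266104·32/10000⌋=851; principal=57518-851=56667; balance=266104-56667=209437

1 9831 47687 3024530
2 9678 47840 2976690
3 9525 47993 2928697
4 9371 48147 2880550
5 9217 48301 2832249
6 9063 48455 2783794
7 8908 48610 2735184
8 8752 48766 2686418
9 8596 48922 2637496
10 8439 49079 2588417
11 8282 49236 2539181
12 8125 49393 2489788
13 7967 49551 2440237
14 7808 49710 2390527
15 7649 49869 2340658
16 7490 50028 2290630
17 7330 50188 2240442
18 7169 50349 2190093
19 7008 50510 2139583
20 6846 50672 2088911
21 6684 50834 2038077
22 6521 50997 1987080
23 6358 51160 1935920
24 6194 51324 1884596
25 6030 51488 1833108
26 5865 51653 1781455
27 5700 51818 1729637
28 5534 51984 1677653
29 5368 52150 1625503
30 5201 52317 1573186
31 5034 52484 1520702
32 4866 52652 1468050
33 4697 52821 1415229
34 4528 52990 1362239
35 4359 53159 1309080
36 4189 53329 1255751
37 4018 53500 1202251
38 3847 53671 1148580
39 3675 53843 1094737
40 3503 54015 1040722
41 3330 54188 986534
42 3156 54362 932172
43 2982 54536 877636
44 2808 54710 822926
45 2633 54885 768041
46 2457 55061 712980
47 2281 55237 657743
48 2104 55414 602329
49 1927 55591 546738
50 1749 55769 490969
51 1571 55947 435022
52 1392 56126 378896
53 1212 56306 322590
54 1032 56486 266104
55 851 56667 209437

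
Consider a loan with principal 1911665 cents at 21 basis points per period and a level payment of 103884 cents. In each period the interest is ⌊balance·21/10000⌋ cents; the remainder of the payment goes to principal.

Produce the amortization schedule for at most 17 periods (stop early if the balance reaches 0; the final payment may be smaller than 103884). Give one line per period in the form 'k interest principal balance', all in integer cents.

1 4014 99870 1811795
2 3804 100080 1711715
3 3594 100290 1611425
4 3383 100501 1510924
5 3172 100712 1410212
6 2961 100923 1309289
7 2749 101135 1208154
8 2537 101347 1106807
9 2324 101560 1005247
10 2111 101773 903474
11 1897 101987 801487
12 1683 102201 699286
13 1468 102416 596870
14 1253 102631 494239
15 1037 102847 391392
16 821 103063 288329
17 605 103279 185050

1. interest=⌊1911665·21/10000⌋=4014; principal=103884-4014=99870; balance=1911665-99870=1811795
2. interest=⌊1811795·21/10000⌋=3804; principal=103884-3804=100080; balance=1811795-100080=1711715
3. interest=⌊1711715·21/10000⌋=3594; principal=103884-3594=100290; balance=1711715-100290=1611425
4. interest=⌊1611425·21/10000⌋=3383; principal=103884-3383=100501; balance=1611425-100501=1510924
5. interest=⌊1510924·21/10000⌋=3172; principal=103884-3172=100712; balance=1510924-100712=1410212
6. interest=⌊1410212·21/10000⌋=2961; principal=103884-2961=100923; balance=1410212-100923=1309289
7. interest=⌊1309289·21/10000⌋=2749; principal=103884-2749=101135; balance=1309289-101135=1208154
8. interest=⌊1208154·21/10000⌋=2537; principal=103884-2537=101347; balance=1208154-101347=1106807
9. interest=⌊1106807·21/10000⌋=2324; principal=103884-2324=101560; balance=1106807-101560=1005247
10. interest=⌊1005247·21/10000⌋=2111; principal=103884-2111=101773; balance=1005247-101773=903474
11. interest=⌊903474·21/10000⌋=1897; principal=103884-1897=101987; balance=903474-101987=801487
12. interest=⌊801487·21/10000⌋=1683; principal=103884-1683=102201; balance=801487-102201=699286
13. interest=⌊699286·21/10000⌋=1468; principal=103884-1468=102416; balance=699286-102416=596870
14. interest=⌊596870·21/10000⌋=1253; principal=103884-1253=102631; balance=596870-102631=494239
15. interest=⌊494239·21/10000⌋=1037; principal=103884-1037=102847; balance=494239-102847=391392
16. interest=⌊391392·21/10000⌋=821; principal=103884-821=103063; balance=391392-103063=288329
17. interest=⌊288329·21/10000⌋=605; principal=103884-605=103279; balance=288329-103279=185050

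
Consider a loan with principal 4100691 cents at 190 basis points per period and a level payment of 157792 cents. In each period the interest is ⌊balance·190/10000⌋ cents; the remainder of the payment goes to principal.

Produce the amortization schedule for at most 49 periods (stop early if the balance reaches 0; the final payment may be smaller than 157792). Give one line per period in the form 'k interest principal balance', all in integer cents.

1. interest=⌊4100691·190/10000⌋=77913; principal=157792-77913=79879; balance=4100691-79879=4020812
2. interest=⌊4020812·190/10000⌋=76395; principal=157792-76395=81397; balance=4020812-81397=3939415
3. interest=⌊3939415·190/10000⌋=74848; principal=157792-74848=82944; balance=3939415-82944=3856471
4. interest=⌊3856471·190/10000⌋=73272; principal=157792-73272=84520; balance=3856471-84520=3771951
5. interest=⌊3771951·190/10000⌋=71667; principal=157792-71667=86125; balance=3771951-86125=3685826
6. interest=⌊3685826·190/10000⌋=70030; principal=157792-70030=87762; balance=3685826-87762=3598064
7. interest=⌊3598064·190/10000⌋=68363; principal=157792-68363=89429; balance=3598064-89429=3508635
8. interest=⌊3508635·190/10000⌋=66664; principal=157792-66664=91128; balance=3508635-91128=3417507
9. interest=⌊3417507·190/10000⌋=64932; principal=157792-64932=92860; balance=3417507-92860=3324647
10. interest=⌊3324647·190/10000⌋=63168; principal=157792-63168=94624; balance=3324647-94624=3230023
11. interest=⌊3230023·190/10000⌋=61370; principal=157792-61370=96422; balance=3230023-96422=3133601
12. interest=⌊3133601·190/10000⌋=59538; principal=157792-59538=98254; balance=3133601-98254=3035347
13. interest=⌊3035347·190/10000⌋=57671; principal=157792-57671=100121; balance=3035347-100121=2935226
14. interest=⌊2935226·190/10000⌋=55769; principal=157792-55769=102023; balance=2935226-102023=2833203
15. interest=⌊2833203·190/10000⌋=53830; principal=157792-53830=103962; balance=2833203-103962=2729241
16. interest=⌊2729241·190/10000⌋=51855; principal=157792-51855=105937; balance=2729241-105937=2623304
17. interest=⌊2623304·190/10000⌋=49842; principal=157792-49842=107950; balance=2623304-107950=2515354
18. interest=⌊2515354·190/10000⌋=47791; principal=157792-47791=110001; balance=2515354-110001=2405353
19. interest=⌊2405353·190/10000⌋=45701; principal=157792-45701=112091; balance=2405353-112091=2293262
20. interest=⌊2293262·190/10000⌋=43571; principal=157792-43571=114221; balance=2293262-114221=2179041
21. interest=⌊2179041·190/10000⌋=41401; principal=157792-41401=116391; balance=2179041-116391=2062650
22. interest=⌊2062650·190/10000⌋=39190; principal=157792-39190=118602; balance=2062650-118602=1944048
23. interest=⌊1944048·190/10000⌋=36936; principal=157792-36936=120856; balance=1944048-120856=1823192
24. interest=⌊1823192·190/10000⌋=34640; principal=157792-34640=123152; balance=1823192-123152=1700040
25. interest=⌊1700040·190/10000⌋=32300; principal=157792-32300=125492; balance=1700040-125492=1574548
26. interest=⌊1574548·190/10000⌋=29916; principal=157792-29916=127876; balance=1574548-127876=1446672
27. interest=⌊1446672·190/10000⌋=27486; principal=157792-27486=130306; balance=1446672-130306=1316366
28. interest=⌊1316366·190/10000⌋=25010; principal=157792-25010=132782; balance=1316366-132782=1183584
29. interest=⌊1183584·190/10000⌋=22488; principal=157792-22488=135304; balance=1183584-135304=1048280
30. interest=⌊1048280·190/10000⌋=19917; principal=157792-19917=137875; balance=1048280-137875=910405
31. interest=⌊910405·190/10000⌋=17297; principal=157792-17297=140495; balance=910405-140495=769910
32. interest=⌊769910·190/10000⌋=14628; principal=157792-14628=143164; balance=769910-143164=626746
33. interest=⌊626746·190/10000⌋=11908; principal=157792-11908=145884; balance=626746-145884=480862
34. interest=⌊480862·190/10000⌋=9136; principal=157792-9136=148656; balance=480862-148656=332206
35. interest=⌊332206·190/10000⌋=6311; principal=157792-6311=151481; balance=332206-151481=180725
36. interest=⌊180725·190/10000⌋=3433; principal=157792-3433=154359; balance=180725-154359=26366
37. interest=⌊26366·190/10000⌋=500; principal=min(157792-500,26366)=26366; balance=26366-26366=0

1 77913 79879 4020812
2 76395 81397 3939415
3 74848 82944 3856471
4 73272 84520 3771951
5 71667 86125 3685826
6 70030 87762 3598064
7 68363 89429 3508635
8 66664 91128 3417507
9 64932 92860 3324647
10 63168 94624 3230023
11 61370 96422 3133601
12 59538 98254 3035347
13 57671 100121 2935226
14 55769 102023 2833203
15 53830 103962 2729241
16 51855 105937 2623304
17 49842 107950 2515354
18 47791 110001 2405353
19 45701 112091 2293262
20 43571 114221 2179041
21 41401 116391 2062650
22 39190 118602 1944048
23 36936 120856 1823192
24 34640 123152 1700040
25 32300 125492 1574548
26 29916 127876 1446672
27 27486 130306 1316366
28 25010 132782 1183584
29 22488 135304 1048280
30 19917 137875 910405
31 17297 140495 769910
32 14628 143164 626746
33 11908 145884 480862
34 9136 148656 332206
35 6311 151481 180725
36 3433 154359 26366
37 500 26366 0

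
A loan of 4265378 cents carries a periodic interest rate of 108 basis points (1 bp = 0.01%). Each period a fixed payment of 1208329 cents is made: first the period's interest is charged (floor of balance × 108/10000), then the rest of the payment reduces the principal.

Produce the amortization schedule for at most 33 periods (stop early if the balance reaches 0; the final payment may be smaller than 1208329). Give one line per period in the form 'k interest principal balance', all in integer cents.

1. interest=⌊4265378·108/10000⌋=46066; principal=1208329-46066=1162263; balance=4265378-1162263=3103115
2. interest=⌊3103115·108/10000⌋=33513; principal=1208329-33513=1174816; balance=3103115-1174816=1928299
3. interest=⌊1928299·108/10000⌋=20825; principal=1208329-20825=1187504; balance=1928299-1187504=740795
4. interest=⌊740795·108/10000⌋=8000; principal=min(1208329-8000,740795)=740795; balance=740795-740795=0

1 46066 1162263 3103115
2 33513 1174816 1928299
3 20825 1187504 740795
4 8000 740795 0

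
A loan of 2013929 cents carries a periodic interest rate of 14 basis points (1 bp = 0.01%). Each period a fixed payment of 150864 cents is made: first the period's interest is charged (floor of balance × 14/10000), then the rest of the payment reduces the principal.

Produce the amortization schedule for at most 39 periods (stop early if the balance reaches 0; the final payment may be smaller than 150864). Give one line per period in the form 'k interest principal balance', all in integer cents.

1. interest=⌊2013929·14/10000⌋=2819; principal=150864-2819=148045; balance=2013929-148045=1865884
2. interest=⌊1865884·14/10000⌋=2612; principal=150864-2612=148252; balance=1865884-148252=1717632
3. interest=⌊1717632·14/10000⌋=2404; principal=150864-2404=148460; balance=1717632-148460=1569172
4. interest=⌊1569172·14/10000⌋=2196; principal=150864-2196=148668; balance=1569172-148668=1420504
5. interest=⌊1420504·14/10000⌋=1988; principal=150864-1988=148876; balance=1420504-148876=1271628
6. interest=⌊1271628·14/10000⌋=1780; principal=150864-1780=149084; balance=1271628-149084=1122544
7. interest=⌊1122544·14/10000⌋=1571; principal=150864-1571=149293; balance=1122544-149293=973251
8. interest=⌊973251·14/10000⌋=1362; principal=150864-1362=149502; balance=973251-149502=823749
9. interest=⌊823749·14/10000⌋=1153; principal=150864-1153=149711; balance=823749-149711=674038
10. interest=⌊674038·14/10000⌋=943; principal=150864-943=149921; balance=674038-149921=524117
11. interest=⌊524117·14/10000⌋=733; principal=150864-733=150131; balance=524117-150131=373986
12. interest=⌊373986·14/10000⌋=523; principal=150864-523=150341; balance=373986-150341=223645
13. interest=⌊223645·14/10000⌋=313; principal=150864-313=150551; balance=223645-150551=73094
14. interest=⌊73094·14/10000⌋=102; principal=min(150864-102,73094)=73094; balance=73094-73094=0

1 2819 148045 1865884
2 2612 148252 1717632
3 2404 148460 1569172
4 2196 148668 1420504
5 1988 148876 1271628
6 1780 149084 1122544
7 1571 149293 973251
8 1362 149502 823749
9 1153 149711 674038
10 943 149921 524117
11 733 150131 373986
12 523 150341 223645
13 313 150551 73094
14 102 73094 0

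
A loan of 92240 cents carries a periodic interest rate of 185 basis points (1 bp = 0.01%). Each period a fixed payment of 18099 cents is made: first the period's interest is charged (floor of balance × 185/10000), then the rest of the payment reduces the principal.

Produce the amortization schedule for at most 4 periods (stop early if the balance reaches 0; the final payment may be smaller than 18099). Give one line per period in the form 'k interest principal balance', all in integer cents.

1 1706 16393 75847
2 1403 16696 59151
3 1094 17005 42146
4 779 17320 24826

1. interest=⌊92240·185/10000⌋=1706; principal=18099-1706=16393; balance=92240-16393=75847
2. interest=⌊75847·185/10000⌋=1403; principal=18099-1403=16696; balance=75847-16696=59151
3. interest=⌊59151·185/10000⌋=1094; principal=18099-1094=17005; balance=59151-17005=42146
4. interest=⌊42146·185/10000⌋=779; principal=18099-779=17320; balance=42146-17320=24826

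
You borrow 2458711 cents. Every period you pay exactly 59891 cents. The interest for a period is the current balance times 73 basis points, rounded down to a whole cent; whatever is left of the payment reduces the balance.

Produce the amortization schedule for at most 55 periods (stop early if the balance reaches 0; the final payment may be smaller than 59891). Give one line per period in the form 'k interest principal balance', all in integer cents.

1. interest=⌊2458711·73/10000⌋=17948; principal=59891-17948=41943; balance=2458711-41943=2416768
2. interest=⌊2416768·73/10000⌋=17642; principal=59891-17642=42249; balance=2416768-42249=2374519
3. interest=⌊2374519·73/10000⌋=17333; principal=59891-17333=42558; balance=2374519-42558=2331961
4. interest=⌊2331961·73/10000⌋=17023; principal=59891-17023=42868; balance=2331961-42868=2289093
5. interest=⌊2289093·73/10000⌋=16710; principal=59891-16710=43181; balance=2289093-43181=2245912
6. interest=⌊2245912·73/10000⌋=16395; principal=59891-16395=43496; balance=2245912-43496=2202416
7. interest=⌊2202416·73/10000⌋=16077; principal=59891-16077=43814; balance=2202416-43814=2158602
8. interest=⌊2158602·73/10000⌋=15757; principal=59891-15757=44134; balance=2158602-44134=2114468
9. interest=⌊2114468·73/10000⌋=15435; principal=59891-15435=44456; balance=2114468-44456=2070012
10. interest=⌊2070012·73/10000⌋=15111; principal=59891-15111=44780; balance=2070012-44780=2025232
11. interest=⌊2025232·73/10000⌋=14784; principal=59891-14784=45107; balance=2025232-45107=1980125
12. interest=⌊1980125·73/10000⌋=14454; principal=59891-14454=45437; balance=1980125-45437=1934688
13. interest=⌊1934688·73/10000⌋=14123; principal=59891-14123=45768; balance=1934688-45768=1888920
14. interest=⌊1888920·73/10000⌋=13789; principal=59891-13789=46102; balance=1888920-46102=1842818
15. interest=⌊1842818·73/10000⌋=13452; principal=59891-13452=46439; balance=1842818-46439=1796379
16. interest=⌊1796379·73/10000⌋=13113; principal=59891-13113=46778; balance=1796379-46778=1749601
17. interest=⌊1749601·73/10000⌋=12772; principal=59891-12772=47119; balance=1749601-47119=1702482
18. interest=⌊1702482·73/10000⌋=12428; principal=59891-12428=47463; balance=1702482-47463=1655019
19. interest=⌊1655019·73/10000⌋=12081; principal=59891-12081=47810; balance=1655019-47810=1607209
20. interest=⌊1607209·73/10000⌋=11732; principal=59891-11732=48159; balance=1607209-48159=1559050
21. interest=⌊1559050·73/10000⌋=11381; principal=59891-11381=48510; balance=1559050-48510=1510540
22. interest=⌊1510540·73/10000⌋=11026; principal=59891-11026=48865; balance=1510540-48865=1461675
23. interest=⌊1461675·73/10000⌋=10670; principal=59891-10670=49221; balance=1461675-49221=1412454
24. interest=⌊1412454·73/10000⌋=10310; principal=59891-10310=49581; balance=1412454-49581=1362873
25. interest=⌊1362873·73/10000⌋=9948; principal=59891-9948=49943; balance=1362873-49943=1312930
26. interest=⌊1312930·73/10000⌋=9584; principal=59891-9584=50307; balance=1312930-50307=1262623
27. interest=⌊1262623·73/10000⌋=9217; principal=59891-9217=50674; balance=1262623-50674=1211949
28. interest=⌊1211949·73/10000⌋=8847; principal=59891-8847=51044; balance=1211949-51044=1160905
29. interest=⌊1160905·73/10000⌋=8474; principal=59891-8474=51417; balance=1160905-51417=1109488
30. interest=⌊1109488·73/10000⌋=8099; principal=59891-8099=51792; balance=1109488-51792=1057696
31. interest=⌊1057696·73/10000⌋=7721; principal=59891-7721=52170; balance=1057696-52170=1005526
32. interest=⌊1005526·73/10000⌋=7340; principal=59891-7340=52551; balance=1005526-52551=952975
33. interest=⌊952975·73/10000⌋=6956; principal=59891-6956=52935; balance=952975-52935=900040
34. interest=⌊900040·73/10000⌋=6570; principal=59891-6570=53321; balance=900040-53321=846719
35. interest=⌊846719·73/10000⌋=6181; principal=59891-6181=53710; balance=846719-53710=793009
36. interest=⌊793009·73/10000⌋=5788; principal=59891-5788=54103; balance=793009-54103=738906
37. interest=⌊738906·73/10000⌋=5394; principal=59891-5394=54497; balance=738906-54497=684409
38. interest=⌊684409·73/10000⌋=4996; principal=59891-4996=54895; balance=684409-54895=629514
39. interest=⌊629514·73/10000⌋=4595; principal=59891-4595=55296; balance=629514-55296=574218
40. interest=⌊574218·73/10000⌋=4191; principal=59891-4191=55700; balance=574218-55700=518518
41. interest=⌊518518·73/10000⌋=3785; principal=59891-3785=56106; balance=518518-56106=462412
42. interest=⌊462412·73/10000⌋=3375; principal=59891-3375=56516; balance=462412-56516=405896
43. interest=⌊405896·73/10000⌋=2963; principal=59891-2963=56928; balance=405896-56928=348968
44. interest=⌊348968·73/10000⌋=2547; principal=59891-2547=57344; balance=348968-57344=291624
45. interest=⌊291624·73/10000⌋=2128; principal=59891-2128=57763; balance=291624-57763=233861
46. interest=⌊233861·73/10000⌋=1707; principal=59891-1707=58184; balance=233861-58184=175677
47. interest=⌊175677·73/10000⌋=1282; principal=59891-1282=58609; balance=175677-58609=117068
48. interest=⌊117068·73/10000⌋=854; principal=59891-854=59037; balance=117068-59037=58031
49. interest=⌊58031·73/10000⌋=423; principal=min(59891-423,58031)=58031; balance=58031-58031=0

1 17948 41943 2416768
2 17642 42249 2374519
3 17333 42558 2331961
4 17023 42868 2289093
5 16710 43181 2245912
6 16395 43496 2202416
7 16077 43814 2158602
8 15757 44134 2114468
9 15435 44456 2070012
10 15111 44780 2025232
11 14784 45107 1980125
12 14454 45437 1934688
13 14123 45768 1888920
14 13789 46102 1842818
15 13452 46439 1796379
16 13113 46778 1749601
17 12772 47119 1702482
18 12428 47463 1655019
19 12081 47810 1607209
20 11732 48159 1559050
21 11381 48510 1510540
22 11026 48865 1461675
23 10670 49221 1412454
24 10310 49581 1362873
25 9948 49943 1312930
26 9584 50307 1262623
27 9217 50674 1211949
28 8847 51044 1160905
29 8474 51417 1109488
30 8099 51792 1057696
31 7721 52170 1005526
32 7340 52551 952975
33 6956 52935 900040
34 6570 53321 846719
35 6181 53710 793009
36 5788 54103 738906
37 5394 54497 684409
38 4996 54895 629514
39 4595 55296 574218
40 4191 55700 518518
41 3785 56106 462412
42 3375 56516 405896
43 2963 56928 348968
44 2547 57344 291624
45 2128 57763 233861
46 1707 58184 175677
47 1282 58609 117068
48 854 59037 58031
49 423 58031 0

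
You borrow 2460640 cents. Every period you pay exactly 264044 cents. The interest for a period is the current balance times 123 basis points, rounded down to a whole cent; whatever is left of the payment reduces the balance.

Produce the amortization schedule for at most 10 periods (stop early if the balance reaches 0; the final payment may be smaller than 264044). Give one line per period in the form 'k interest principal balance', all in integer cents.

1. interest=⌊2460640·123/10000⌋=30265; principal=264044-30265=233779; balance=2460640-233779=2226861
2. interest=⌊2226861·123/10000⌋=27390; principal=264044-27390=236654; balance=2226861-236654=1990207
3. interest=⌊1990207·123/10000⌋=24479; principal=264044-24479=239565; balance=1990207-239565=1750642
4. interest=⌊1750642·123/10000⌋=21532; principal=264044-21532=242512; balance=1750642-242512=1508130
5. interest=⌊1508130·123/10000⌋=18549; principal=264044-18549=245495; balance=1508130-245495=1262635
6. interest=⌊1262635·123/10000⌋=15530; principal=264044-15530=248514; balance=1262635-248514=1014121
7. interest=⌊1014121·123/10000⌋=12473; principal=264044-12473=251571; balance=1014121-251571=762550
8. interest=⌊762550·123/10000⌋=9379; principal=264044-9379=254665; balance=762550-254665=507885
9. interest=⌊507885·123/10000⌋=6246; principal=264044-6246=257798; balance=507885-257798=250087
10. interest=⌊250087·123/10000⌋=3076; principal=min(264044-3076,250087)=250087; balance=250087-250087=0

1 30265 233779 2226861
2 27390 236654 1990207
3 24479 239565 1750642
4 21532 242512 1508130
5 18549 245495 1262635
6 15530 248514 1014121
7 12473 251571 762550
8 9379 254665 507885
9 6246 257798 250087
10 3076 250087 0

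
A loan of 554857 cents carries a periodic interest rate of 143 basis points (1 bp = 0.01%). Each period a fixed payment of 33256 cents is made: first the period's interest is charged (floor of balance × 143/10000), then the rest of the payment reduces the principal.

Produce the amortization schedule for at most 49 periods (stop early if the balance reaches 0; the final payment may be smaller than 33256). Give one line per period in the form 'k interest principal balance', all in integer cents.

1 7934 25322 529535
2 7572 25684 503851
3 7205 26051 477800
4 6832 26424 451376
5 6454 26802 424574
6 6071 27185 397389
7 5682 27574 369815
8 5288 27968 341847
9 4888 28368 313479
10 4482 28774 284705
11 4071 29185 255520
12 3653 29603 225917
13 3230 30026 195891
14 2801 30455 165436
15 2365 30891 134545
16 1923 31333 103212
17 1475 31781 71431
18 1021 32235 39196
19 560 32696 6500
20 92 6500 0

1. interest=⌊554857·143/10000⌋=7934; principal=33256-7934=25322; balance=554857-25322=529535
2. interest=⌊529535·143/10000⌋=7572; principal=33256-7572=25684; balance=529535-25684=503851
3. interest=⌊503851·143/10000⌋=7205; principal=33256-7205=26051; balance=503851-26051=477800
4. interest=⌊477800·143/10000⌋=6832; principal=33256-6832=26424; balance=477800-26424=451376
5. interest=⌊451376·143/10000⌋=6454; principal=33256-6454=26802; balance=451376-26802=424574
6. interest=⌊424574·143/10000⌋=6071; principal=33256-6071=27185; balance=424574-27185=397389
7. interest=⌊397389·143/10000⌋=5682; principal=33256-5682=27574; balance=397389-27574=369815
8. interest=⌊369815·143/10000⌋=5288; principal=33256-5288=27968; balance=369815-27968=341847
9. interest=⌊341847·143/10000⌋=4888; principal=33256-4888=28368; balance=341847-28368=313479
10. interest=⌊313479·143/10000⌋=4482; principal=33256-4482=28774; balance=313479-28774=284705
11. interest=⌊284705·143/10000⌋=4071; principal=33256-4071=29185; balance=284705-29185=255520
12. interest=⌊255520·143/10000⌋=3653; principal=33256-3653=29603; balance=255520-29603=225917
13. interest=⌊225917·143/10000⌋=3230; principal=33256-3230=30026; balance=225917-30026=195891
14. interest=⌊195891·143/10000⌋=2801; principal=33256-2801=30455; balance=195891-30455=165436
15. interest=⌊165436·143/10000⌋=2365; principal=33256-2365=30891; balance=165436-30891=134545
16. interest=⌊134545·143/10000⌋=1923; principal=33256-1923=31333; balance=134545-31333=103212
17. interest=⌊103212·143/10000⌋=1475; principal=33256-1475=31781; balance=103212-31781=71431
18. interest=⌊71431·143/10000⌋=1021; principal=33256-1021=32235; balance=71431-32235=39196
19. interest=⌊39196·143/10000⌋=560; principal=33256-560=32696; balance=39196-32696=6500
20. interest=⌊6500·143/10000⌋=92; principal=min(33256-92,6500)=6500; balance=6500-6500=0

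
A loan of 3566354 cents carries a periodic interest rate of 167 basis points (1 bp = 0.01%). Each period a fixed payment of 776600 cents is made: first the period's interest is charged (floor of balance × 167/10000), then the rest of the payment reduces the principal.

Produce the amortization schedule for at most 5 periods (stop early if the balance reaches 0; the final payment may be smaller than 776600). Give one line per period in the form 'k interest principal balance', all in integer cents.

1. interest=⌊3566354·167/10000⌋=59558; principal=776600-59558=717042; balance=3566354-717042=2849312
2. interest=⌊2849312·167/10000⌋=47583; principal=776600-47583=729017; balance=2849312-729017=2120295
3. interest=⌊2120295·167/10000⌋=35408; principal=776600-35408=741192; balance=2120295-741192=1379103
4. interest=⌊1379103·167/10000⌋=23031; principal=776600-23031=753569; balance=1379103-753569=625534
5. interest=⌊625534·167/10000⌋=10446; principal=min(776600-10446,625534)=625534; balance=625534-625534=0

1 59558 717042 2849312
2 47583 729017 2120295
3 35408 741192 1379103
4 23031 753569 625534
5 10446 625534 0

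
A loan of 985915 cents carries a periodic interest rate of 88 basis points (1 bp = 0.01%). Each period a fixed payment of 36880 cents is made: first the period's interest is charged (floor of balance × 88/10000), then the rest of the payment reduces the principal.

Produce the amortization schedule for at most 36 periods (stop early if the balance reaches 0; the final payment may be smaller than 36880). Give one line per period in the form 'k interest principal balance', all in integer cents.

1. interest=⌊985915·88/10000⌋=8676; principal=36880-8676=28204; balance=985915-28204=957711
2. interest=⌊957711·88/10000⌋=8427; principal=36880-8427=28453; balance=957711-28453=929258
3. interest=⌊929258·88/10000⌋=8177; principal=36880-8177=28703; balance=929258-28703=900555
4. interest=⌊900555·88/10000⌋=7924; principal=36880-7924=28956; balance=900555-28956=871599
5. interest=⌊871599·88/10000⌋=7670; principal=36880-7670=29210; balance=871599-29210=842389
6. interest=⌊842389·88/10000⌋=7413; principal=36880-7413=29467; balance=842389-29467=812922
7. interest=⌊812922·88/10000⌋=7153; principal=36880-7153=29727; balance=812922-29727=783195
8. interest=⌊783195·88/10000⌋=6892; principal=36880-6892=29988; balance=783195-29988=753207
9. interest=⌊753207·88/10000⌋=6628; principal=36880-6628=30252; balance=753207-30252=722955
10. interest=⌊722955·88/10000⌋=6362; principal=36880-6362=30518; balance=722955-30518=692437
11. interest=⌊692437·88/10000⌋=6093; principal=36880-6093=30787; balance=692437-30787=661650
12. interest=⌊661650·88/10000⌋=5822; principal=36880-5822=31058; balance=661650-31058=630592
13. interest=⌊630592·88/10000⌋=5549; principal=36880-5549=31331; balance=630592-31331=599261
14. interest=⌊599261·88/10000⌋=5273; principal=36880-5273=31607; balance=599261-31607=567654
15. interest=⌊567654·88/10000⌋=4995; principal=36880-4995=31885; balance=567654-31885=535769
16. interest=⌊535769·88/10000⌋=4714; principal=36880-4714=32166; balance=535769-32166=503603
17. interest=⌊503603·88/10000⌋=4431; principal=36880-4431=32449; balance=503603-32449=471154
18. interest=⌊471154·88/10000⌋=4146; principal=36880-4146=32734; balance=471154-32734=438420
19. interest=⌊438420·88/10000⌋=3858; principal=36880-3858=33022; balance=438420-33022=405398
20. interest=⌊405398·88/10000⌋=3567; principal=36880-3567=33313; balance=405398-33313=372085
21. interest=⌊372085·88/10000⌋=3274; principal=36880-3274=33606; balance=372085-33606=338479
22. interest=⌊338479·88/10000⌋=2978; principal=36880-2978=33902; balance=338479-33902=304577
23. interest=⌊304577·88/10000⌋=2680; principal=36880-2680=34200; balance=304577-34200=270377
24. interest=⌊270377·88/10000⌋=2379; principal=36880-2379=34501; balance=270377-34501=235876
25. interest=⌊235876·88/10000⌋=2075; principal=36880-2075=34805; balance=235876-34805=201071
26. interest=⌊201071·88/10000⌋=1769; principal=36880-1769=35111; balance=201071-35111=165960
27. interest=⌊165960·88/10000⌋=1460; principal=36880-1460=35420; balance=165960-35420=130540
28. interest=⌊130540·88/10000⌋=1148; principal=36880-1148=35732; balance=130540-35732=94808
29. interest=⌊94808·88/10000⌋=834; principal=36880-834=36046; balance=94808-36046=58762
30. interest=⌊58762·88/10000⌋=517; principal=36880-517=36363; balance=58762-36363=22399
31. interest=⌊22399·88/10000⌋=197; principal=min(36880-197,22399)=22399; balance=22399-22399=0

1 8676 28204 957711
2 8427 28453 929258
3 8177 28703 900555
4 7924 28956 871599
5 7670 29210 842389
6 7413 29467 812922
7 7153 29727 783195
8 6892 29988 753207
9 6628 30252 722955
10 6362 30518 692437
11 6093 30787 661650
12 5822 31058 630592
13 5549 31331 599261
14 5273 31607 567654
15 4995 31885 535769
16 4714 32166 503603
17 4431 32449 471154
18 4146 32734 438420
19 3858 33022 405398
20 3567 33313 372085
21 3274 33606 338479
22 2978 33902 304577
23 2680 34200 270377
24 2379 34501 235876
25 2075 34805 201071
26 1769 35111 165960
27 1460 35420 130540
28 1148 35732 94808
29 834 36046 58762
30 517 36363 22399
31 197 22399 0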